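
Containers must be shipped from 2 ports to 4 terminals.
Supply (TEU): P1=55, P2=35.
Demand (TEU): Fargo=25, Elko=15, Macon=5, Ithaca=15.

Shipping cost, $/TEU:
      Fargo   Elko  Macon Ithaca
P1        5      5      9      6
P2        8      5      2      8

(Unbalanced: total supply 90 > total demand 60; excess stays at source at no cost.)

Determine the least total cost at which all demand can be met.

An optimal shipping plan:
  P1→Fargo: 25 × $5 = $125
  P1→Elko: 15 × $5 = $75
  P1→Ithaca: 15 × $6 = $90
  P2→Macon: 5 × $2 = $10
Total = 125 + 75 + 90 + 10 = $300.
(Supply check: P1 ships 55; P2 ships 5.)

300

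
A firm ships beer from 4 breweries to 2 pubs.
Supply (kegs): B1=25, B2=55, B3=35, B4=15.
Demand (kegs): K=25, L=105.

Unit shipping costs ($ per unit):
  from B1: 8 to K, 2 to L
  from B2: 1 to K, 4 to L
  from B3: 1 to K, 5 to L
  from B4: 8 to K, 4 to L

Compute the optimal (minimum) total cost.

A cheapest plan:
  B1–L: 25 × $2 = $50
  B2–L: 55 × $4 = $220
  B3–K: 25 × $1 = $25
  B3–L: 10 × $5 = $50
  B4–L: 15 × $4 = $60
Total = 50 + 220 + 25 + 50 + 60 = $405.
(Supply check: B1 ships 25; B2 ships 55; B3 ships 35; B4 ships 15.)

405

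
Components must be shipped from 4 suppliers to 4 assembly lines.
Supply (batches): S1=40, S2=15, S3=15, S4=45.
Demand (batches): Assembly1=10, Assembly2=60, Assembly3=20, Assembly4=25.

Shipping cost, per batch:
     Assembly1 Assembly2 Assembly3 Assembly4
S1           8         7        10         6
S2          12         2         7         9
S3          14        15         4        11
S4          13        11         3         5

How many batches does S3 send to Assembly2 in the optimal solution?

0

Solving gives:
  S1→Assembly1: 10 batches
  S1→Assembly2: 30 batches
  S2→Assembly2: 15 batches
  S3→Assembly3: 15 batches
  S4→Assembly2: 15 batches
  S4→Assembly3: 5 batches
  S4→Assembly4: 25 batches
Total cost = 685.
The route S3→Assembly2 is not used.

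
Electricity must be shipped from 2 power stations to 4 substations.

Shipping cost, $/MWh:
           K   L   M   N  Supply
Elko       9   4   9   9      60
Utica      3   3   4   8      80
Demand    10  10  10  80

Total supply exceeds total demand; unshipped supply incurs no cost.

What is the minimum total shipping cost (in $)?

An optimal shipping plan:
  Elko->L: 10 × $4 = $40
  Elko->N: 20 × $9 = $180
  Utica->K: 10 × $3 = $30
  Utica->M: 10 × $4 = $40
  Utica->N: 60 × $8 = $480
Total = 40 + 180 + 30 + 40 + 480 = $770.

770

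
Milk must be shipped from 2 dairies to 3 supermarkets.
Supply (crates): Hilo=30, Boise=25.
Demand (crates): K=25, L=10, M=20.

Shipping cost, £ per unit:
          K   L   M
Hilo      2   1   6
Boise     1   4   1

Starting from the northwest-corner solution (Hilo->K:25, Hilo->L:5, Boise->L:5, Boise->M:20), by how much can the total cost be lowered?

20

Current plan cost = 25·2 + 5·1 + 5·4 + 20·1 = £95.
Optimal plan:
  Hilo to K: 20 × £2 = £40
  Hilo to L: 10 × £1 = £10
  Boise to K: 5 × £1 = £5
  Boise to M: 20 × £1 = £20
Optimal cost = £75.
Saving = 95 − 75 = £20.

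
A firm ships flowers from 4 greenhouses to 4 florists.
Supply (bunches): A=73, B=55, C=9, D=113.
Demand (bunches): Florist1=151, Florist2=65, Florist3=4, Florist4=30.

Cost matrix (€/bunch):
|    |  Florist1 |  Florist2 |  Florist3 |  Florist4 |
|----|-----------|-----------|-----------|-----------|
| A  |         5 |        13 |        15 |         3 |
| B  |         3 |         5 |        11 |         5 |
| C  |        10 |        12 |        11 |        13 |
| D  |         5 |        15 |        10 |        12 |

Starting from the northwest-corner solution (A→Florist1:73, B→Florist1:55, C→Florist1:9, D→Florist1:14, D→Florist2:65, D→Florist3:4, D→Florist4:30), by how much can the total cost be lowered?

Current plan cost = 73·5 + 55·3 + 9·10 + 14·5 + 65·15 + 4·10 + 30·12 = €2065.
Optimal plan:
  A–Florist1: 42 × €5 = €210
  A–Florist2: 1 × €13 = €13
  A–Florist4: 30 × €3 = €90
  B–Florist2: 55 × €5 = €275
  C–Florist2: 9 × €12 = €108
  D–Florist1: 109 × €5 = €545
  D–Florist3: 4 × €10 = €40
Optimal cost = €1281.
Saving = 2065 − 1281 = €784.

784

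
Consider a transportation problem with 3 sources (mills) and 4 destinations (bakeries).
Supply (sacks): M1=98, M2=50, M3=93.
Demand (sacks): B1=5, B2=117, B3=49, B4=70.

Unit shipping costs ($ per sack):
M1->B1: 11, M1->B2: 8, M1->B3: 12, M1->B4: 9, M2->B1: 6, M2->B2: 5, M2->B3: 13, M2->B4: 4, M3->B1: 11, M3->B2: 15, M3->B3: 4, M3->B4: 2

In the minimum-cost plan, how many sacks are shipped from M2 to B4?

26

Optimal shipments:
  M1 to B2: 98 × $8 = $784
  M2 to B1: 5 × $6 = $30
  M2 to B2: 19 × $5 = $95
  M2 to B4: 26 × $4 = $104
  M3 to B3: 49 × $4 = $196
  M3 to B4: 44 × $2 = $88
Total cost = $1297.
So M2→B4 carries 26 sacks.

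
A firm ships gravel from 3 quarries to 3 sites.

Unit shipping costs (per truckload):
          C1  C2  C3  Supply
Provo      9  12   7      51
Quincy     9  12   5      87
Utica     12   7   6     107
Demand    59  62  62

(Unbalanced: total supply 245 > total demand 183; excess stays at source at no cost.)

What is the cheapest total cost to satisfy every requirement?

One minimum-cost allocation:
  Provo->C1: 34 × 9 = 306
  Quincy->C1: 25 × 9 = 225
  Quincy->C3: 62 × 5 = 310
  Utica->C2: 62 × 7 = 434
Total = 306 + 225 + 310 + 434 = 1275.
(Supply check: Provo ships 34; Quincy ships 87; Utica ships 62.)

1275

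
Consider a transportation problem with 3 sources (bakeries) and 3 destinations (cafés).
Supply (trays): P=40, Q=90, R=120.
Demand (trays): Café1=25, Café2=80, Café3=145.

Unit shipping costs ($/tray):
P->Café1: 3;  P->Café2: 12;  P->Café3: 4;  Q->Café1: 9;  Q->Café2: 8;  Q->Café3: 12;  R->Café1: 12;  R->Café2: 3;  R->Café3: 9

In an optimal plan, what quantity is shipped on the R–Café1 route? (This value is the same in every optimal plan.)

Solving gives:
  P to Café3: 40 trays
  Q to Café1: 25 trays
  Q to Café3: 65 trays
  R to Café2: 80 trays
  R to Café3: 40 trays
Total cost = $1765.
The route R→Café1 is not used.

0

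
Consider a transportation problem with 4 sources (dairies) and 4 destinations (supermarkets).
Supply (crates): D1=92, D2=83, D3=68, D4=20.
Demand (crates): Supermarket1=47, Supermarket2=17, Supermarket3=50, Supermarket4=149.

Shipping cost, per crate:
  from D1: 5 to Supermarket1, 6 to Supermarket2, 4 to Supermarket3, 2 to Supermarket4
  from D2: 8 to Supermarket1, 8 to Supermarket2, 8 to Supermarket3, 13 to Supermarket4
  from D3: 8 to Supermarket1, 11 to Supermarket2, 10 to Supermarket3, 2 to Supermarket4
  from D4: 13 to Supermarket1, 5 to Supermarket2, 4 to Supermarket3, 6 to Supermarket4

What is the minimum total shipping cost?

An optimal shipping plan:
  D1–Supermarket3: 11 crates
  D1–Supermarket4: 81 crates
  D2–Supermarket1: 47 crates
  D2–Supermarket2: 17 crates
  D2–Supermarket3: 19 crates
  D3–Supermarket4: 68 crates
  D4–Supermarket3: 20 crates
Total cost = 1086.

1086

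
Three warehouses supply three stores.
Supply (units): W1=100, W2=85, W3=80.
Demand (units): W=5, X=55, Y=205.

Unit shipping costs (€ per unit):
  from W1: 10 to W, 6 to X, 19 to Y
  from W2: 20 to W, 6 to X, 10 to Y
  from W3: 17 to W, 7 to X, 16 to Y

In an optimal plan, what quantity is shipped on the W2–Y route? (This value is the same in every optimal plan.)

Solving gives:
  W1–W: 5 × €10 = €50
  W1–X: 55 × €6 = €330
  W1–Y: 40 × €19 = €760
  W2–Y: 85 × €10 = €850
  W3–Y: 80 × €16 = €1280
Total cost = €3270.
So W2→Y carries 85 units.

85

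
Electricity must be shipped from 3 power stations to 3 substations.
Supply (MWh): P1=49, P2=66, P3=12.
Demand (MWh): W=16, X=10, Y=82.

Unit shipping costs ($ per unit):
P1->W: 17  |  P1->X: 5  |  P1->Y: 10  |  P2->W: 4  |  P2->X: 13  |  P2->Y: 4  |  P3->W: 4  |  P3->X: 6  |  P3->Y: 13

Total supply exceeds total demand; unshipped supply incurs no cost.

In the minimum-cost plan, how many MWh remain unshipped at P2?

An optimal plan:
  P1->X: 10 × $5 = $50
  P1->Y: 20 × $10 = $200
  P2->W: 4 × $4 = $16
  P2->Y: 62 × $4 = $248
  P3->W: 12 × $4 = $48
Total cost = $562.
P2 ships 66 of its 66, leaving 0.

0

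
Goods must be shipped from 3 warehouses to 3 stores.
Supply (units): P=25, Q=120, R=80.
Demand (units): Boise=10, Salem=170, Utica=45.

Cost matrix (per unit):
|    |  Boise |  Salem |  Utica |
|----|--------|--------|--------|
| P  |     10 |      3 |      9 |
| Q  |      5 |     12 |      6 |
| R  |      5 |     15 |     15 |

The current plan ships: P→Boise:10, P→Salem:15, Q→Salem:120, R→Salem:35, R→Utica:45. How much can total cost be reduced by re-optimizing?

Current plan cost = 10·10 + 15·3 + 120·12 + 35·15 + 45·15 = 2785.
Optimal plan:
  P->Salem: 25 units
  Q->Salem: 75 units
  Q->Utica: 45 units
  R->Boise: 10 units
  R->Salem: 70 units
Optimal cost = 2345.
Saving = 2785 − 2345 = 440.

440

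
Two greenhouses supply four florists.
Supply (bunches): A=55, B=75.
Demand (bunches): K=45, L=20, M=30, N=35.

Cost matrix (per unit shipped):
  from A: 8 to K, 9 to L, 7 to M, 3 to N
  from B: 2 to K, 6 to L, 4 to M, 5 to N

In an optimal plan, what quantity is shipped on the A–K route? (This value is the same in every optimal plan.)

0

The minimum-cost plan:
  A->L: 20 × 9 = 180
  A->N: 35 × 3 = 105
  B->K: 45 × 2 = 90
  B->M: 30 × 4 = 120
Total cost = 495.
The route A→K is not used.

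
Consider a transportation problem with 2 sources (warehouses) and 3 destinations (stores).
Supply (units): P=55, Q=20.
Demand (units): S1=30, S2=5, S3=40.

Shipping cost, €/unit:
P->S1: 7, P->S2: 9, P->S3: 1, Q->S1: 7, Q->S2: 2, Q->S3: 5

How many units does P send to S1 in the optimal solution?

15

Solving gives:
  P to S1: 15 units
  P to S3: 40 units
  Q to S1: 15 units
  Q to S2: 5 units
Total cost = €260.
So P→S1 carries 15 units.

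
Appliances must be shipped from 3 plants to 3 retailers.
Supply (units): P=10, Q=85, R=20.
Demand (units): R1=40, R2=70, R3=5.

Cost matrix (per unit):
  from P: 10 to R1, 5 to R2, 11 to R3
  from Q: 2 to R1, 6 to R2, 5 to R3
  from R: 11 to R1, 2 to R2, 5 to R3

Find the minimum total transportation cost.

435

An optimal shipping plan:
  P->R2: 10 × 5 = 50
  Q->R1: 40 × 2 = 80
  Q->R2: 40 × 6 = 240
  Q->R3: 5 × 5 = 25
  R->R2: 20 × 2 = 40
Total = 50 + 80 + 240 + 25 + 40 = 435.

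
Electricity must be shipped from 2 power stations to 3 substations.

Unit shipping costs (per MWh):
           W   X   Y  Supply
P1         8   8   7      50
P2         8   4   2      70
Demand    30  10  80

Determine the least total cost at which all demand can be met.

One minimum-cost allocation:
  P1→W: 30 × 8 = 240
  P1→X: 10 × 8 = 80
  P1→Y: 10 × 7 = 70
  P2→Y: 70 × 2 = 140
Total = 240 + 80 + 70 + 140 = 530.

530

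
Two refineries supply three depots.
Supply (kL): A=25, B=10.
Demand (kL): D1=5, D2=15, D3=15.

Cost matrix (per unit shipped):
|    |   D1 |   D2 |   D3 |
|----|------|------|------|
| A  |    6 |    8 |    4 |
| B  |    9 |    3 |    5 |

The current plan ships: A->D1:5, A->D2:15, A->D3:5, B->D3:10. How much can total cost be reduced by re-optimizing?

Current plan cost = 5·6 + 15·8 + 5·4 + 10·5 = 220.
Optimal plan:
  A->D1: 5 kL
  A->D2: 5 kL
  A->D3: 15 kL
  B->D2: 10 kL
Optimal cost = 160.
Saving = 220 − 160 = 60.

60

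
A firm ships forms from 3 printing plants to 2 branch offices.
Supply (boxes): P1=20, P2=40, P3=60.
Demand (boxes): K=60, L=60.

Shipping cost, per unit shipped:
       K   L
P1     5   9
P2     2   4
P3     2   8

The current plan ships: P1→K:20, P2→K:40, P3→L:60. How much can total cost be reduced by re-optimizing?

200

Current plan cost = 20·5 + 40·2 + 60·8 = 660.
Optimal plan:
  P1→L: 20 boxes
  P2→L: 40 boxes
  P3→K: 60 boxes
Optimal cost = 460.
Saving = 660 − 460 = 200.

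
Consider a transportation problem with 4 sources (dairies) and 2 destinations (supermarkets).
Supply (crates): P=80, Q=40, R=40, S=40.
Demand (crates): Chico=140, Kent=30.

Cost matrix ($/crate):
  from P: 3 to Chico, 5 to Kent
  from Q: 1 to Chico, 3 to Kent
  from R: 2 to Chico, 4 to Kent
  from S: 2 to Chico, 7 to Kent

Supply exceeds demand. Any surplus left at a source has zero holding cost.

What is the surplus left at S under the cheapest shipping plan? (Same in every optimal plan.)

0

Minimum-cost shipments:
  P–Chico: 20 × $3 = $60
  P–Kent: 30 × $5 = $150
  Q–Chico: 40 × $1 = $40
  R–Chico: 40 × $2 = $80
  S–Chico: 40 × $2 = $80
Total cost = $410.
S ships 40 of its 40, leaving 0.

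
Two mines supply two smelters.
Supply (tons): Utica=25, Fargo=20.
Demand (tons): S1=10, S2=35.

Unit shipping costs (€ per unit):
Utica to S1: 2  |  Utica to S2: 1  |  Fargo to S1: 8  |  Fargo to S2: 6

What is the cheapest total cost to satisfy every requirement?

155

A cheapest plan:
  Utica->S1: 10 × €2 = €20
  Utica->S2: 15 × €1 = €15
  Fargo->S2: 20 × €6 = €120
Total = 20 + 15 + 120 = €155.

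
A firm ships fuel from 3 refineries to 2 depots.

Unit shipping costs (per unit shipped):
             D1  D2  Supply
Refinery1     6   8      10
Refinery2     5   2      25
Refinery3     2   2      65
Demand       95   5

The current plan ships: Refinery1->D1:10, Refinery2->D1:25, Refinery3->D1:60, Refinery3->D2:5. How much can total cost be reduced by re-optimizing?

Current plan cost = 10·6 + 25·5 + 60·2 + 5·2 = 315.
Optimal plan:
  Refinery1->D1: 10 kL
  Refinery2->D1: 20 kL
  Refinery2->D2: 5 kL
  Refinery3->D1: 65 kL
Optimal cost = 300.
Saving = 315 − 300 = 15.

15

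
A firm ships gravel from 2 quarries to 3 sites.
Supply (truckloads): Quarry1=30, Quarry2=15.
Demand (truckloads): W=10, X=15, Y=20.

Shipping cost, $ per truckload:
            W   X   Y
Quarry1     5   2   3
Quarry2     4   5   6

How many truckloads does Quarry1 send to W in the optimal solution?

0

Optimal shipments:
  Quarry1 to X: 15 × $2 = $30
  Quarry1 to Y: 15 × $3 = $45
  Quarry2 to W: 10 × $4 = $40
  Quarry2 to Y: 5 × $6 = $30
Total cost = $145.
The route Quarry1→W is not used.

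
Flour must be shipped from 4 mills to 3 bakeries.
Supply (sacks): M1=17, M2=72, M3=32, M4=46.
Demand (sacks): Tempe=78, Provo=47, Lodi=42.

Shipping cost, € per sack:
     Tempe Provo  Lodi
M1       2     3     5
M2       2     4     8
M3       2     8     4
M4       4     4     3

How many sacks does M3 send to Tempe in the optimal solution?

The minimum-cost plan:
  M1 to Provo: 17 × €3 = €51
  M2 to Tempe: 46 × €2 = €92
  M2 to Provo: 26 × €4 = €104
  M3 to Tempe: 32 × €2 = €64
  M4 to Provo: 4 × €4 = €16
  M4 to Lodi: 42 × €3 = €126
Total cost = €453.
So M3→Tempe carries 32 sacks.

32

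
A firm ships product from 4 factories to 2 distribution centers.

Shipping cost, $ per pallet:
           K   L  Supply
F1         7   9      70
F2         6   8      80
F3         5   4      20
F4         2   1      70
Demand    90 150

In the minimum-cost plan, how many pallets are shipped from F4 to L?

70

Optimal shipments:
  F1->K: 70 pallets
  F2->K: 20 pallets
  F2->L: 60 pallets
  F3->L: 20 pallets
  F4->L: 70 pallets
Total cost = $1240.
So F4→L carries 70 pallets.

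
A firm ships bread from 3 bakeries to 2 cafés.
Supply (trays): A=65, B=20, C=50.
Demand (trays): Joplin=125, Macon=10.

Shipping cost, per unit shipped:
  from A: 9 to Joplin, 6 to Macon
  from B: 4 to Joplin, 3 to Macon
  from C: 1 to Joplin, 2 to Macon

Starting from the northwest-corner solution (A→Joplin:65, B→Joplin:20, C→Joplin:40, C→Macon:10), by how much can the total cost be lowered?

40

Current plan cost = 65·9 + 20·4 + 40·1 + 10·2 = 725.
Optimal plan:
  A→Joplin: 55 trays
  A→Macon: 10 trays
  B→Joplin: 20 trays
  C→Joplin: 50 trays
Optimal cost = 685.
Saving = 725 − 685 = 40.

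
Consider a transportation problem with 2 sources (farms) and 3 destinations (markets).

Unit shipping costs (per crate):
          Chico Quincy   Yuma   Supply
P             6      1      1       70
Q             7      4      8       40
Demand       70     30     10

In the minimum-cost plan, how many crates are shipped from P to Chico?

Solving gives:
  P→Chico: 30 crates
  P→Quincy: 30 crates
  P→Yuma: 10 crates
  Q→Chico: 40 crates
Total cost = 500.
So P→Chico carries 30 crates.

30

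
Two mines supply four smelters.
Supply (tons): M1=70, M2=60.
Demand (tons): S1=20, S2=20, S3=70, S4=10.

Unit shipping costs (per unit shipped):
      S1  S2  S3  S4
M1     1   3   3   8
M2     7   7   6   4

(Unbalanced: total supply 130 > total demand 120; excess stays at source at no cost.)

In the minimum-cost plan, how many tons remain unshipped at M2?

Minimum-cost shipments:
  M1→S1: 20 × 1 = 20
  M1→S2: 20 × 3 = 60
  M1→S3: 30 × 3 = 90
  M2→S3: 40 × 6 = 240
  M2→S4: 10 × 4 = 40
Total cost = 450.
M2 ships 50 of its 60, leaving 10.

10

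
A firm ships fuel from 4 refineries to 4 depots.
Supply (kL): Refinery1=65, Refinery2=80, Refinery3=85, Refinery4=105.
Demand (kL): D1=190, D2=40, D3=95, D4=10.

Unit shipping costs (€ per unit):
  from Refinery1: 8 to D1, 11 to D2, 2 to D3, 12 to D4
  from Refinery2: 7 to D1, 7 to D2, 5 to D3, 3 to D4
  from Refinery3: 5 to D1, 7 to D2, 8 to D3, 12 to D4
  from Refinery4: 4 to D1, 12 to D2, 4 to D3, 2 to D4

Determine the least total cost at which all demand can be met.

1435

An optimal shipping plan:
  Refinery1->D3: 65 × €2 = €130
  Refinery2->D2: 40 × €7 = €280
  Refinery2->D3: 30 × €5 = €150
  Refinery2->D4: 10 × €3 = €30
  Refinery3->D1: 85 × €5 = €425
  Refinery4->D1: 105 × €4 = €420
Total = 130 + 280 + 150 + 30 + 425 + 420 = €1435.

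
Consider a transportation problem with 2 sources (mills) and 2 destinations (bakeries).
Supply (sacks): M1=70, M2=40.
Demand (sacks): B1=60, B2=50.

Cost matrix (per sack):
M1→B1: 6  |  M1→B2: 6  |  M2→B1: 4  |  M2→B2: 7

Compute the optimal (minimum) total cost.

580

A cheapest plan:
  M1→B1: 20 × 6 = 120
  M1→B2: 50 × 6 = 300
  M2→B1: 40 × 4 = 160
Total = 120 + 300 + 160 = 580.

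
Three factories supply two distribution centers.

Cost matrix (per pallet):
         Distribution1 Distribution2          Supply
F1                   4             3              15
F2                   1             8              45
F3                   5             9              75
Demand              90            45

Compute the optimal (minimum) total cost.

One minimum-cost allocation:
  F1–Distribution2: 15 × 3 = 45
  F2–Distribution1: 45 × 1 = 45
  F3–Distribution1: 45 × 5 = 225
  F3–Distribution2: 30 × 9 = 270
Total = 45 + 45 + 225 + 270 = 585.

585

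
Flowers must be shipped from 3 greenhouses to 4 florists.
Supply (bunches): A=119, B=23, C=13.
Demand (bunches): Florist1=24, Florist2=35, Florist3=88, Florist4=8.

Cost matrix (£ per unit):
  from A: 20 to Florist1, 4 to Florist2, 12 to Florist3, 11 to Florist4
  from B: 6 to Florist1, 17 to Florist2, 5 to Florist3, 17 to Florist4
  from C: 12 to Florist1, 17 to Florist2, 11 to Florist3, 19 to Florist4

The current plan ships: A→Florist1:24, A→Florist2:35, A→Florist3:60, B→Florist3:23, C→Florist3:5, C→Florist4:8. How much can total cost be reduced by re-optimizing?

Current plan cost = 24·20 + 35·4 + 60·12 + 23·5 + 5·11 + 8·19 = £1662.
Optimal plan:
  A→Florist2: 35 × £4 = £140
  A→Florist3: 76 × £12 = £912
  A→Florist4: 8 × £11 = £88
  B→Florist1: 23 × £6 = £138
  C→Florist1: 1 × £12 = £12
  C→Florist3: 12 × £11 = £132
Optimal cost = £1422.
Saving = 1662 − 1422 = £240.

240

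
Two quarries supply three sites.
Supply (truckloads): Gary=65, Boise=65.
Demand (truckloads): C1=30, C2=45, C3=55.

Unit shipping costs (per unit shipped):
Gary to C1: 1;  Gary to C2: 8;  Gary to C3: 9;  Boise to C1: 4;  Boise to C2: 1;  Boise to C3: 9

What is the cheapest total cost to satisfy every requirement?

One minimum-cost allocation:
  Gary->C1: 30 × 1 = 30
  Gary->C3: 35 × 9 = 315
  Boise->C2: 45 × 1 = 45
  Boise->C3: 20 × 9 = 180
Total = 30 + 315 + 45 + 180 = 570.

570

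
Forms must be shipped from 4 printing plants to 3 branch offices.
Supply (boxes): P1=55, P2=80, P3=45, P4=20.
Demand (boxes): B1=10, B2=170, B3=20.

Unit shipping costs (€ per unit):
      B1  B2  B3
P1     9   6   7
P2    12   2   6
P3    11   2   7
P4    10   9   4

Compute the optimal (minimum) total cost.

An optimal shipping plan:
  P1–B1: 10 boxes
  P1–B2: 45 boxes
  P2–B2: 80 boxes
  P3–B2: 45 boxes
  P4–B3: 20 boxes
Total cost = €690.
(Supply check: P1 ships 55; P2 ships 80; P3 ships 45; P4 ships 20.)

690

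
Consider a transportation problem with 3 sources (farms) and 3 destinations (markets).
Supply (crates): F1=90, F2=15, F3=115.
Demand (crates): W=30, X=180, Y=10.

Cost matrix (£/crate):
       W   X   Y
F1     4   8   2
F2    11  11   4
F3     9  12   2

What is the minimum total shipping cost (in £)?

2045

A cheapest plan:
  F1->W: 30 crates
  F1->X: 60 crates
  F2->X: 15 crates
  F3->X: 105 crates
  F3->Y: 10 crates
Total cost = £2045.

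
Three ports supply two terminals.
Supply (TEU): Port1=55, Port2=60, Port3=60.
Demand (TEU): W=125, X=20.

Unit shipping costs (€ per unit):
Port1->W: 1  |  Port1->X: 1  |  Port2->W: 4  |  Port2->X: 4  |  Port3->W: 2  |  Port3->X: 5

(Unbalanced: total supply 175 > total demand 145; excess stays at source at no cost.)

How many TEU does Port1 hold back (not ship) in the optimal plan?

0

Minimum-cost shipments:
  Port1->W: 35 × €1 = €35
  Port1->X: 20 × €1 = €20
  Port2->W: 30 × €4 = €120
  Port3->W: 60 × €2 = €120
Total cost = €295.
Port1 ships 55 of its 55, leaving 0.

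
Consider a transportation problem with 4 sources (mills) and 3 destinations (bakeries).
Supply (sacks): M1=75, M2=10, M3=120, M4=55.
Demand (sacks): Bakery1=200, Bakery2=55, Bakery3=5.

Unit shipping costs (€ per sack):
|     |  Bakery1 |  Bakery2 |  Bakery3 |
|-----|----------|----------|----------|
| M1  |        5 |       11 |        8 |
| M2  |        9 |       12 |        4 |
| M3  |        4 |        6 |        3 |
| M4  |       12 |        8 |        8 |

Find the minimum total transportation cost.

1360

Optimal allocation:
  M1 to Bakery1: 75 × €5 = €375
  M2 to Bakery1: 5 × €9 = €45
  M2 to Bakery3: 5 × €4 = €20
  M3 to Bakery1: 120 × €4 = €480
  M4 to Bakery2: 55 × €8 = €440
Total = 375 + 45 + 20 + 480 + 440 = €1360.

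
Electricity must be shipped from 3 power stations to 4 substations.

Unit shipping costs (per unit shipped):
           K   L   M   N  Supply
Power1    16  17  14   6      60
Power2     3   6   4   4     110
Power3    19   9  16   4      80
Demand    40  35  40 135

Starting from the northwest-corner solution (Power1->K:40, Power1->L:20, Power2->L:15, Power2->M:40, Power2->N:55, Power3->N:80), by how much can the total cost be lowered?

Current plan cost = 40·16 + 20·17 + 15·6 + 40·4 + 55·4 + 80·4 = 1770.
Optimal plan:
  Power1–N: 60 MWh
  Power2–K: 40 MWh
  Power2–L: 30 MWh
  Power2–M: 40 MWh
  Power3–L: 5 MWh
  Power3–N: 75 MWh
Optimal cost = 1165.
Saving = 1770 − 1165 = 605.

605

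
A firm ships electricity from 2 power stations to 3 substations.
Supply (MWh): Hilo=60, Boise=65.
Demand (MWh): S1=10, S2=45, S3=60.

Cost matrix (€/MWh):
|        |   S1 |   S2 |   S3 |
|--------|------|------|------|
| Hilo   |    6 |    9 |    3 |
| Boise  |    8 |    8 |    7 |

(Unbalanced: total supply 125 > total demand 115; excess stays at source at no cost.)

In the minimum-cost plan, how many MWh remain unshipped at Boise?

An optimal plan:
  Hilo to S3: 60 × €3 = €180
  Boise to S1: 10 × €8 = €80
  Boise to S2: 45 × €8 = €360
Total cost = €620.
Boise ships 55 of its 65, leaving 10.

10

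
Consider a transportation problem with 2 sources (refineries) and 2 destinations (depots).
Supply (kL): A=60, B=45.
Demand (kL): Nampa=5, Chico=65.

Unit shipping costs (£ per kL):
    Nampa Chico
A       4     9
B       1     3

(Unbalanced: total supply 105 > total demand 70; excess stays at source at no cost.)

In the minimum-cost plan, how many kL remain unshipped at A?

Minimum-cost shipments:
  A->Nampa: 5 kL
  A->Chico: 20 kL
  B->Chico: 45 kL
Total cost = £335.
A ships 25 of its 60, leaving 35.

35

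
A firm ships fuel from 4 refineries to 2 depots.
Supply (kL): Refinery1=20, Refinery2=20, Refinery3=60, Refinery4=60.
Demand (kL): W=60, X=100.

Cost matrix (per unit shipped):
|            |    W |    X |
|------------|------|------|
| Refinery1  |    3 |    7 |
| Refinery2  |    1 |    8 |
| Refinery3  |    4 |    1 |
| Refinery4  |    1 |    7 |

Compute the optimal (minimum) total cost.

One minimum-cost allocation:
  Refinery1->X: 20 × 7 = 140
  Refinery2->W: 20 × 1 = 20
  Refinery3->X: 60 × 1 = 60
  Refinery4->W: 40 × 1 = 40
  Refinery4->X: 20 × 7 = 140
Total = 140 + 20 + 60 + 40 + 140 = 400.

400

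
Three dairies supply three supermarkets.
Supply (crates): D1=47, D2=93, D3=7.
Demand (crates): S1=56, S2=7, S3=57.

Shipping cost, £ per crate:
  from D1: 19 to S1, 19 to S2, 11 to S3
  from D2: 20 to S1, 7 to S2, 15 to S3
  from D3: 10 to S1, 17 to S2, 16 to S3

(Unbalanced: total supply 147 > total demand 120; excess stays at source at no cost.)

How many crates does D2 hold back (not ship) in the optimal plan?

An optimal plan:
  D1→S3: 47 × £11 = £517
  D2→S1: 49 × £20 = £980
  D2→S2: 7 × £7 = £49
  D2→S3: 10 × £15 = £150
  D3→S1: 7 × £10 = £70
Total cost = £1766.
D2 ships 66 of its 93, leaving 27.

27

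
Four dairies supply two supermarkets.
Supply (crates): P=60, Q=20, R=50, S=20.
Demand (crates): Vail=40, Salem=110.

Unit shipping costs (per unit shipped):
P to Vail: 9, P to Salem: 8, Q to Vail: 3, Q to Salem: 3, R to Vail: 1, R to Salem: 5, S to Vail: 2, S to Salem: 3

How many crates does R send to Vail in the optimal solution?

Solving gives:
  P–Salem: 60 × 8 = 480
  Q–Salem: 20 × 3 = 60
  R–Vail: 40 × 1 = 40
  R–Salem: 10 × 5 = 50
  S–Salem: 20 × 3 = 60
Total cost = 690.
So R→Vail carries 40 crates.

40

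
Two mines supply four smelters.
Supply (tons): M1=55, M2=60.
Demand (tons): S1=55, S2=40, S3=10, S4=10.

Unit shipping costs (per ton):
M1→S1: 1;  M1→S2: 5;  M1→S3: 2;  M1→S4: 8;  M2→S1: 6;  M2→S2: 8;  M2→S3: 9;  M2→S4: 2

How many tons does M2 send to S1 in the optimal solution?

10

Solving gives:
  M1 to S1: 45 × 1 = 45
  M1 to S3: 10 × 2 = 20
  M2 to S1: 10 × 6 = 60
  M2 to S2: 40 × 8 = 320
  M2 to S4: 10 × 2 = 20
Total cost = 465.
So M2→S1 carries 10 tons.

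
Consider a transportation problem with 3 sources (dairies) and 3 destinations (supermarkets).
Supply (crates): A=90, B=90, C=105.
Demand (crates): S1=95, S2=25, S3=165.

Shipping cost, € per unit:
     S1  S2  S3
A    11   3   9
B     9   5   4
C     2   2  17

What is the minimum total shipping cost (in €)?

1290

An optimal shipping plan:
  A→S2: 15 crates
  A→S3: 75 crates
  B→S3: 90 crates
  C→S1: 95 crates
  C→S2: 10 crates
Total cost = €1290.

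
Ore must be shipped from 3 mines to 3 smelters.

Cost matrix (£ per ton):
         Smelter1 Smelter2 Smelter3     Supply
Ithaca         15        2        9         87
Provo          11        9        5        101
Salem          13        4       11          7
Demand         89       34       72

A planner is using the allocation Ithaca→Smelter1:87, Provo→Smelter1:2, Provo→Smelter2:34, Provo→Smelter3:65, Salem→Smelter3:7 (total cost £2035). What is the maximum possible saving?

402

Current plan cost = 87·15 + 2·11 + 34·9 + 65·5 + 7·11 = £2035.
Optimal plan:
  Ithaca to Smelter2: 34 × £2 = £68
  Ithaca to Smelter3: 53 × £9 = £477
  Provo to Smelter1: 82 × £11 = £902
  Provo to Smelter3: 19 × £5 = £95
  Salem to Smelter1: 7 × £13 = £91
Optimal cost = £1633.
Saving = 2035 − 1633 = £402.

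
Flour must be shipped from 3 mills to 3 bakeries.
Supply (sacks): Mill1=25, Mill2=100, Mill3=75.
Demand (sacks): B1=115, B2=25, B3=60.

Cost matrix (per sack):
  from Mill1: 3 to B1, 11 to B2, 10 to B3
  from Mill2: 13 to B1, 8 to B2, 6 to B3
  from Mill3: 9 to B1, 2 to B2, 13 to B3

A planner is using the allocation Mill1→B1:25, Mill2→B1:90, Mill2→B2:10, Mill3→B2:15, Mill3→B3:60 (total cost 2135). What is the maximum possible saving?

Current plan cost = 25·3 + 90·13 + 10·8 + 15·2 + 60·13 = 2135.
Optimal plan:
  Mill1–B1: 25 × 3 = 75
  Mill2–B1: 40 × 13 = 520
  Mill2–B3: 60 × 6 = 360
  Mill3–B1: 50 × 9 = 450
  Mill3–B2: 25 × 2 = 50
Optimal cost = 1455.
Saving = 2135 − 1455 = 680.

680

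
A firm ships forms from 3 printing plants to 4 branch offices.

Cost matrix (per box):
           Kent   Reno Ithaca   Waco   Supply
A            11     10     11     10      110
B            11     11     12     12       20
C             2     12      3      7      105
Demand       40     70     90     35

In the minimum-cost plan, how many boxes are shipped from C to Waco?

0

The minimum-cost plan:
  A->Reno: 70 × 10 = 700
  A->Ithaca: 5 × 11 = 55
  A->Waco: 35 × 10 = 350
  B->Kent: 20 × 11 = 220
  C->Kent: 20 × 2 = 40
  C->Ithaca: 85 × 3 = 255
Total cost = 1620.
The route C→Waco is not used.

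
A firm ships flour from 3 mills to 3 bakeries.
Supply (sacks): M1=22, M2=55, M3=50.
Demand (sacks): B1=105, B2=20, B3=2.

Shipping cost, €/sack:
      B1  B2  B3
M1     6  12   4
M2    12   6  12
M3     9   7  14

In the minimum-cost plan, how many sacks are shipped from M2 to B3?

0

The minimum-cost plan:
  M1 to B1: 20 × €6 = €120
  M1 to B3: 2 × €4 = €8
  M2 to B1: 35 × €12 = €420
  M2 to B2: 20 × €6 = €120
  M3 to B1: 50 × €9 = €450
Total cost = €1118.
The route M2→B3 is not used.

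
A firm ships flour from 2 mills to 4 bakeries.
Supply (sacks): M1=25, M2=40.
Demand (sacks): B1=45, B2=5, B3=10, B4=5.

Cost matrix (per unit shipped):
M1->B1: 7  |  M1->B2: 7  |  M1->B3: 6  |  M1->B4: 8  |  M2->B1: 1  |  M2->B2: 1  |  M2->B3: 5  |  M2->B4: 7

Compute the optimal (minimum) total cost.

210

One minimum-cost allocation:
  M1 to B1: 5 sacks
  M1 to B2: 5 sacks
  M1 to B3: 10 sacks
  M1 to B4: 5 sacks
  M2 to B1: 40 sacks
Total cost = 210.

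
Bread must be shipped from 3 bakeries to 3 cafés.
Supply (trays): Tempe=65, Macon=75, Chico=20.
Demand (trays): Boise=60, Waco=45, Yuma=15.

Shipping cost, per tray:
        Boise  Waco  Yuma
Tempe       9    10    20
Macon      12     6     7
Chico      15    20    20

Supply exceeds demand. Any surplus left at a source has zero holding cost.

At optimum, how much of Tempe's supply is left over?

5

An optimal plan:
  Tempe to Boise: 60 × 9 = 540
  Macon to Waco: 45 × 6 = 270
  Macon to Yuma: 15 × 7 = 105
Total cost = 915.
Tempe ships 60 of its 65, leaving 5.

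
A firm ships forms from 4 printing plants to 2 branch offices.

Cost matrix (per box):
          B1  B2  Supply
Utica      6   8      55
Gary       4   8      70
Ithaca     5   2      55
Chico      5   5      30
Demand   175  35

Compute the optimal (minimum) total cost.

Optimal allocation:
  Utica–B1: 55 × 6 = 330
  Gary–B1: 70 × 4 = 280
  Ithaca–B1: 20 × 5 = 100
  Ithaca–B2: 35 × 2 = 70
  Chico–B1: 30 × 5 = 150
Total = 330 + 280 + 100 + 70 + 150 = 930.
(Supply check: Utica ships 55; Gary ships 70; Ithaca ships 55; Chico ships 30.)

930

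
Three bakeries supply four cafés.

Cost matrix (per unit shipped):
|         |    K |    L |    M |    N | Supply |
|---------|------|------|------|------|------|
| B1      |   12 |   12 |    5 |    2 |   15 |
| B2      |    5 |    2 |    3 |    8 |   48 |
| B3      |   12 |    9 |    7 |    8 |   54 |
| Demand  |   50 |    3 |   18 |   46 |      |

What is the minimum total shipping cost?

695

An optimal shipping plan:
  B1→N: 15 × 2 = 30
  B2→K: 45 × 5 = 225
  B2→L: 3 × 2 = 6
  B3→K: 5 × 12 = 60
  B3→M: 18 × 7 = 126
  B3→N: 31 × 8 = 248
Total = 30 + 225 + 6 + 60 + 126 + 248 = 695.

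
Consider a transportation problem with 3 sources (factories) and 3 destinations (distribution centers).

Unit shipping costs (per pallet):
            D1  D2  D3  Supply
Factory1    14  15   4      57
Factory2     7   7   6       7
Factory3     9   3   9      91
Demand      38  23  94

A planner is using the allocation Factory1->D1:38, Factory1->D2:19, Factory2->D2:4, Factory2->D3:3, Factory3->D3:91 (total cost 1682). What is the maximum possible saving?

731

Current plan cost = 38·14 + 19·15 + 4·7 + 3·6 + 91·9 = 1682.
Optimal plan:
  Factory1→D3: 57 × 4 = 228
  Factory2→D3: 7 × 6 = 42
  Factory3→D1: 38 × 9 = 342
  Factory3→D2: 23 × 3 = 69
  Factory3→D3: 30 × 9 = 270
Optimal cost = 951.
Saving = 1682 − 951 = 731.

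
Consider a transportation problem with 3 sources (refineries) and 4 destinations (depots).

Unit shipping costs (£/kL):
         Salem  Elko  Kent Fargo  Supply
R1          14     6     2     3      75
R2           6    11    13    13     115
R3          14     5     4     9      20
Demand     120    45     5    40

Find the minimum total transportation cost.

1140

An optimal shipping plan:
  R1->Salem: 5 × £14 = £70
  R1->Elko: 25 × £6 = £150
  R1->Kent: 5 × £2 = £10
  R1->Fargo: 40 × £3 = £120
  R2->Salem: 115 × £6 = £690
  R3->Elko: 20 × £5 = £100
Total = 70 + 150 + 10 + 120 + 690 + 100 = £1140.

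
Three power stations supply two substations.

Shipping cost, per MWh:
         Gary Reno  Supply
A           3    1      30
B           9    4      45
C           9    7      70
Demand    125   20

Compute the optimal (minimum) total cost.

1025

One minimum-cost allocation:
  A→Gary: 30 × 3 = 90
  B→Gary: 25 × 9 = 225
  B→Reno: 20 × 4 = 80
  C→Gary: 70 × 9 = 630
Total = 90 + 225 + 80 + 630 = 1025.
(Supply check: A ships 30; B ships 45; C ships 70.)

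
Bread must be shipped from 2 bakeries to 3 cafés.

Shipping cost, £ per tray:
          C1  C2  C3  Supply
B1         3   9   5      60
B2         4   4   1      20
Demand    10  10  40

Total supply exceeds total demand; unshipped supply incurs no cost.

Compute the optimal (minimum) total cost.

230

One minimum-cost allocation:
  B1→C1: 10 × £3 = £30
  B1→C3: 30 × £5 = £150
  B2→C2: 10 × £4 = £40
  B2→C3: 10 × £1 = £10
Total = 30 + 150 + 40 + 10 = £230.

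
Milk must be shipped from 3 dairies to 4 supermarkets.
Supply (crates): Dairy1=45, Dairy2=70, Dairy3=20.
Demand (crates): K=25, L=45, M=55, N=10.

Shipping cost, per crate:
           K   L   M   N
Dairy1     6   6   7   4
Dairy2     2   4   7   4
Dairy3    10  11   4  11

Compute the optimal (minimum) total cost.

One minimum-cost allocation:
  Dairy1–M: 35 × 7 = 245
  Dairy1–N: 10 × 4 = 40
  Dairy2–K: 25 × 2 = 50
  Dairy2–L: 45 × 4 = 180
  Dairy3–M: 20 × 4 = 80
Total = 245 + 40 + 50 + 180 + 80 = 595.

595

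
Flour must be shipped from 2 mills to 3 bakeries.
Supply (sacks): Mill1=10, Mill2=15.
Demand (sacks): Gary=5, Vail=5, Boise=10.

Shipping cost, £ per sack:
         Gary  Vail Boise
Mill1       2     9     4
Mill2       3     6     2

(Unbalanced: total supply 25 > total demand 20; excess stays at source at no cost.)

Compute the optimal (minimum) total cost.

60

One minimum-cost allocation:
  Mill1→Gary: 5 × £2 = £10
  Mill2→Vail: 5 × £6 = £30
  Mill2→Boise: 10 × £2 = £20
Total = 10 + 30 + 20 = £60.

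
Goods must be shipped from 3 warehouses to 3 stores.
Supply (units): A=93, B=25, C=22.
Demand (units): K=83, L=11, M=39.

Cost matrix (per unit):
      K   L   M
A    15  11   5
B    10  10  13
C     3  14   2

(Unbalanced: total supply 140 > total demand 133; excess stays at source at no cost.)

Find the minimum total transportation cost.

A cheapest plan:
  A to K: 36 units
  A to L: 11 units
  A to M: 39 units
  B to K: 25 units
  C to K: 22 units
Total cost = 1172.
(Supply check: A ships 86; B ships 25; C ships 22.)

1172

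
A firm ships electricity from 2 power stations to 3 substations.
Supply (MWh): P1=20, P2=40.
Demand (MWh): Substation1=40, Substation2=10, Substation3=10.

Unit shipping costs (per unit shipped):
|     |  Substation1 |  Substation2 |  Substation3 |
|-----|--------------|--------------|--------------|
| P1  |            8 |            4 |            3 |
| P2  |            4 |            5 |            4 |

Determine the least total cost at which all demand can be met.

Optimal allocation:
  P1->Substation2: 10 × 4 = 40
  P1->Substation3: 10 × 3 = 30
  P2->Substation1: 40 × 4 = 160
Total = 40 + 30 + 160 = 230.

230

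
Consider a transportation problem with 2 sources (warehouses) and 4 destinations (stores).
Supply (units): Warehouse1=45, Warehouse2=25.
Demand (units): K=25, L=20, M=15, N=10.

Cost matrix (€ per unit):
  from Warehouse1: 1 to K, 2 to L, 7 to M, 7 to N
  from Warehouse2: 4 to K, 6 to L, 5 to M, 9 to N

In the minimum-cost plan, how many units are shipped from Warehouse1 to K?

25

Optimal shipments:
  Warehouse1→K: 25 units
  Warehouse1→L: 20 units
  Warehouse2→M: 15 units
  Warehouse2→N: 10 units
Total cost = €230.
So Warehouse1→K carries 25 units.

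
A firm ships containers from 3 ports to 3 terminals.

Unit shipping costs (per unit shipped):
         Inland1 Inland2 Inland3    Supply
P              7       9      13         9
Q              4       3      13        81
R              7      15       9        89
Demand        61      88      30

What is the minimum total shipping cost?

Optimal allocation:
  P to Inland1: 2 × 7 = 14
  P to Inland2: 7 × 9 = 63
  Q to Inland2: 81 × 3 = 243
  R to Inland1: 59 × 7 = 413
  R to Inland3: 30 × 9 = 270
Total = 14 + 63 + 243 + 413 + 270 = 1003.

1003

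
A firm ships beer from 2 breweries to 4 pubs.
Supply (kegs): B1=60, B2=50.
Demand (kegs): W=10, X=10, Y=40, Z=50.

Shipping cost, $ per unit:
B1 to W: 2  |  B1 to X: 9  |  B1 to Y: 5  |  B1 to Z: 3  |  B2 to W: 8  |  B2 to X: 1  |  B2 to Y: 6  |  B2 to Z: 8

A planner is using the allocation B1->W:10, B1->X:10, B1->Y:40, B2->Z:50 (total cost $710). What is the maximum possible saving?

290

Current plan cost = 10·2 + 10·9 + 40·5 + 50·8 = $710.
Optimal plan:
  B1 to W: 10 × $2 = $20
  B1 to Z: 50 × $3 = $150
  B2 to X: 10 × $1 = $10
  B2 to Y: 40 × $6 = $240
Optimal cost = $420.
Saving = 710 − 420 = $290.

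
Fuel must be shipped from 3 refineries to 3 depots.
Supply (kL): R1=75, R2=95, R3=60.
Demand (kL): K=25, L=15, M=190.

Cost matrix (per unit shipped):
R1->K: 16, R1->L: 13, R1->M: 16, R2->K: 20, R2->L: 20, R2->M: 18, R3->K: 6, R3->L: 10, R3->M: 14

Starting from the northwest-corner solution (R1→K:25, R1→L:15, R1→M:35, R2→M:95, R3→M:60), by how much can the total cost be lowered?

215

Current plan cost = 25·16 + 15·13 + 35·16 + 95·18 + 60·14 = 3705.
Optimal plan:
  R1→M: 75 × 16 = 1200
  R2→M: 95 × 18 = 1710
  R3→K: 25 × 6 = 150
  R3→L: 15 × 10 = 150
  R3→M: 20 × 14 = 280
Optimal cost = 3490.
Saving = 3705 − 3490 = 215.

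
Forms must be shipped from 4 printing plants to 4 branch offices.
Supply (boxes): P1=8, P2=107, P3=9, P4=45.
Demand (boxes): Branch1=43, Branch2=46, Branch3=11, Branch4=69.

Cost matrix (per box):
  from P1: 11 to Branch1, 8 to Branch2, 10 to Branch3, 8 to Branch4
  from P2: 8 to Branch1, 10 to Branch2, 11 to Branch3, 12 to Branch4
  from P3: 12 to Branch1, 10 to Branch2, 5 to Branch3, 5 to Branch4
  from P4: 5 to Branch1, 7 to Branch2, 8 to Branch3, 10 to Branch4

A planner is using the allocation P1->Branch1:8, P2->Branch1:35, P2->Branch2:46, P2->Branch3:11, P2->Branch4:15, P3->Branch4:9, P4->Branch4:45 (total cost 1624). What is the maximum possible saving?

Current plan cost = 8·11 + 35·8 + 46·10 + 11·11 + 15·12 + 9·5 + 45·10 = 1624.
Optimal plan:
  P1→Branch4: 8 × 8 = 64
  P2→Branch1: 43 × 8 = 344
  P2→Branch2: 12 × 10 = 120
  P2→Branch4: 52 × 12 = 624
  P3→Branch4: 9 × 5 = 45
  P4→Branch2: 34 × 7 = 238
  P4→Branch3: 11 × 8 = 88
Optimal cost = 1523.
Saving = 1624 − 1523 = 101.

101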